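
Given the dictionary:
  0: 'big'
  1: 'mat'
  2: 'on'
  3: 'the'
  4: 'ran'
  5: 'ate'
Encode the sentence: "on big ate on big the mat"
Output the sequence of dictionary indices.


Look up each word in the dictionary:
  'on' -> 2
  'big' -> 0
  'ate' -> 5
  'on' -> 2
  'big' -> 0
  'the' -> 3
  'mat' -> 1

Encoded: [2, 0, 5, 2, 0, 3, 1]


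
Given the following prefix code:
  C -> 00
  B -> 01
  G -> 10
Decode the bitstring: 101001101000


Decoding step by step:
Bits 10 -> G
Bits 10 -> G
Bits 01 -> B
Bits 10 -> G
Bits 10 -> G
Bits 00 -> C


Decoded message: GGBGGC


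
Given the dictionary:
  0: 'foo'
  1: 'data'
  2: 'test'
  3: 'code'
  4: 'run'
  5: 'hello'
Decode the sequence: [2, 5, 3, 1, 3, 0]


Look up each index in the dictionary:
  2 -> 'test'
  5 -> 'hello'
  3 -> 'code'
  1 -> 'data'
  3 -> 'code'
  0 -> 'foo'

Decoded: "test hello code data code foo"


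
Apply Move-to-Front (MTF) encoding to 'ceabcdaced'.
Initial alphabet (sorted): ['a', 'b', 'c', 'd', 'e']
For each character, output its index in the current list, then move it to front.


MTF encoding:
'c': index 2 in ['a', 'b', 'c', 'd', 'e'] -> ['c', 'a', 'b', 'd', 'e']
'e': index 4 in ['c', 'a', 'b', 'd', 'e'] -> ['e', 'c', 'a', 'b', 'd']
'a': index 2 in ['e', 'c', 'a', 'b', 'd'] -> ['a', 'e', 'c', 'b', 'd']
'b': index 3 in ['a', 'e', 'c', 'b', 'd'] -> ['b', 'a', 'e', 'c', 'd']
'c': index 3 in ['b', 'a', 'e', 'c', 'd'] -> ['c', 'b', 'a', 'e', 'd']
'd': index 4 in ['c', 'b', 'a', 'e', 'd'] -> ['d', 'c', 'b', 'a', 'e']
'a': index 3 in ['d', 'c', 'b', 'a', 'e'] -> ['a', 'd', 'c', 'b', 'e']
'c': index 2 in ['a', 'd', 'c', 'b', 'e'] -> ['c', 'a', 'd', 'b', 'e']
'e': index 4 in ['c', 'a', 'd', 'b', 'e'] -> ['e', 'c', 'a', 'd', 'b']
'd': index 3 in ['e', 'c', 'a', 'd', 'b'] -> ['d', 'e', 'c', 'a', 'b']


Output: [2, 4, 2, 3, 3, 4, 3, 2, 4, 3]


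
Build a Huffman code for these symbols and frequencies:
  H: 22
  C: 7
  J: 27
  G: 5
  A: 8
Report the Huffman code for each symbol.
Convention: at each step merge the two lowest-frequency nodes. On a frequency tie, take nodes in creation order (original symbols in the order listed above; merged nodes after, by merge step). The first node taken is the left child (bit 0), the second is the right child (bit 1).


Huffman tree construction:
Step 1: Merge G(5) + C(7) = 12
Step 2: Merge A(8) + (G+C)(12) = 20
Step 3: Merge (A+(G+C))(20) + H(22) = 42
Step 4: Merge J(27) + ((A+(G+C))+H)(42) = 69
Read each symbol's code off the tree from the root (left child = 0, right child = 1).

Codes:
  H: 11 (length 2)
  C: 1011 (length 4)
  J: 0 (length 1)
  G: 1010 (length 4)
  A: 100 (length 3)
Average code length: 143/69 = 2.0725 bits/symbol


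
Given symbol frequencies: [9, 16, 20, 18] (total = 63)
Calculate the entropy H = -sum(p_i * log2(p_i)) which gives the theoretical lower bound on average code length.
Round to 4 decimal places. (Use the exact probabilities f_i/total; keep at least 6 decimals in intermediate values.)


Per-symbol terms -p_i * log2(p_i) with p_i = f_i/63:
  p = 9/63 = 0.142857: log2(p) = -2.807355, -p*log2(p) = 0.401051
  p = 16/63 = 0.253968: log2(p) = -1.977280, -p*log2(p) = 0.502166
  p = 20/63 = 0.317460: log2(p) = -1.655352, -p*log2(p) = 0.525509
  p = 18/63 = 0.285714: log2(p) = -1.807355, -p*log2(p) = 0.516387
H = 0.401051 + 0.502166 + 0.525509 + 0.516387 = 1.945113

H = 1.9451 bits/symbol


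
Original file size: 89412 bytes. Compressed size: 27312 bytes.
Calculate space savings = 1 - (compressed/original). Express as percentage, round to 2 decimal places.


ratio = compressed/original = 27312/89412 = 0.305462
savings = 1 - ratio = 1 - 0.305462 = 0.694538
as a percentage: 0.694538 * 100 = 69.45%

Space savings = 1 - 27312/89412 = 69.45%


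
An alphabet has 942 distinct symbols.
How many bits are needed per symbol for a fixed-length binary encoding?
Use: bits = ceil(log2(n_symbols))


log2(942) = 9.8796
Bracket: 2^9 = 512 < 942 <= 2^10 = 1024
So ceil(log2(942)) = 10

bits = ceil(log2(942)) = ceil(9.8796) = 10 bits


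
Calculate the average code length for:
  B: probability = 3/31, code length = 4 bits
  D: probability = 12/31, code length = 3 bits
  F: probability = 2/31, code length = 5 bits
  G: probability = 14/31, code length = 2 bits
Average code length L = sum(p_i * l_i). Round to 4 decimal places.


Weighted contributions p_i * l_i:
  B: (3/31) * 4 = 12/31
  D: (12/31) * 3 = 36/31
  F: (2/31) * 5 = 10/31
  G: (14/31) * 2 = 28/31
Sum = (12 + 36 + 10 + 28)/31 = 86/31

L = 86/31 = 2.7742 bits/symbol


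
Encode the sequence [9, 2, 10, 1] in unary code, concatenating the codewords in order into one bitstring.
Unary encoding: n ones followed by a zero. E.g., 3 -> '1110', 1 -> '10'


Encode each number as n ones followed by a terminating 0:
  9 -> 1111111110 (10 bits)
  2 -> 110 (3 bits)
  10 -> 11111111110 (11 bits)
  1 -> 10 (2 bits)
Total length = 10 + 3 + 11 + 2 = 26 bits.

Unary([9, 2, 10, 1]) = 11111111101101111111111010 (26 bits)


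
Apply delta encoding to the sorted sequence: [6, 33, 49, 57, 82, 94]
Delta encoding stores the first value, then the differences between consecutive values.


First value: 6
Deltas:
  33 - 6 = 27
  49 - 33 = 16
  57 - 49 = 8
  82 - 57 = 25
  94 - 82 = 12


Delta encoded: [6, 27, 16, 8, 25, 12]


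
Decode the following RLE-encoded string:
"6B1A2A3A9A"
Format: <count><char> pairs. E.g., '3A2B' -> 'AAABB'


Expanding each <count><char> pair:
  6B -> 'BBBBBB'
  1A -> 'A'
  2A -> 'AA'
  3A -> 'AAA'
  9A -> 'AAAAAAAAA'

Decoded = BBBBBBAAAAAAAAAAAAAAA


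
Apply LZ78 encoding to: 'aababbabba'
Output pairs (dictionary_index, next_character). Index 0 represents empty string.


LZ78 encoding steps:
Dictionary: {0: ''}
Step 1: w='' (idx 0), next='a' -> output (0, 'a'), add 'a' as idx 1
Step 2: w='a' (idx 1), next='b' -> output (1, 'b'), add 'ab' as idx 2
Step 3: w='ab' (idx 2), next='b' -> output (2, 'b'), add 'abb' as idx 3
Step 4: w='abb' (idx 3), next='a' -> output (3, 'a'), add 'abba' as idx 4


Encoded: [(0, 'a'), (1, 'b'), (2, 'b'), (3, 'a')]


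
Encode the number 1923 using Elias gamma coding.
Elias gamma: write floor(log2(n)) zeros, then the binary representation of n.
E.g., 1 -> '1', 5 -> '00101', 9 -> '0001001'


num_bits = floor(log2(1923)) + 1 = 11
leading_zeros = num_bits - 1 = 10
binary(1923) = 11110000011

Elias gamma(1923) = '0000000000' + '11110000011' = 000000000011110000011 (21 bits)


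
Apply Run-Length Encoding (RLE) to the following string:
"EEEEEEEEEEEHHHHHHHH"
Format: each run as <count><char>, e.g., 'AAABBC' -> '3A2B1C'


Scanning runs left to right:
  i=0: run of 'E' x 11 -> '11E'
  i=11: run of 'H' x 8 -> '8H'

RLE = 11E8H


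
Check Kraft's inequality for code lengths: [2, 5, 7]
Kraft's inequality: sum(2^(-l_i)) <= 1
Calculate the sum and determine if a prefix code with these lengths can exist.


Sum = 2^(-2) + 2^(-5) + 2^(-7)
    = 0.25 + 0.03125 + 0.0078125
    = 37/128 = 0.2890625
Since 0.2890625 <= 1, Kraft's inequality IS satisfied.
A prefix code with these lengths CAN exist.

Kraft sum = 0.2890625. Satisfied.


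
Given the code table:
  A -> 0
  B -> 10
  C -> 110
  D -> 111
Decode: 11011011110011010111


Decoding:
110 -> C
110 -> C
111 -> D
10 -> B
0 -> A
110 -> C
10 -> B
111 -> D


Result: CCDBACBD


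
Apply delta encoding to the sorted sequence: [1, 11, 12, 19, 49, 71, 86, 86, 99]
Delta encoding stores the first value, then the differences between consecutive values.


First value: 1
Deltas:
  11 - 1 = 10
  12 - 11 = 1
  19 - 12 = 7
  49 - 19 = 30
  71 - 49 = 22
  86 - 71 = 15
  86 - 86 = 0
  99 - 86 = 13


Delta encoded: [1, 10, 1, 7, 30, 22, 15, 0, 13]


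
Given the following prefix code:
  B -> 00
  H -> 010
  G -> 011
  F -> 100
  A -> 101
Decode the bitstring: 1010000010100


Decoding step by step:
Bits 101 -> A
Bits 00 -> B
Bits 00 -> B
Bits 010 -> H
Bits 100 -> F


Decoded message: ABBHF


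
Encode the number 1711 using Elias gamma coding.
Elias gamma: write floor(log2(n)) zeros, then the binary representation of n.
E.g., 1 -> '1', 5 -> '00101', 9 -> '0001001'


num_bits = floor(log2(1711)) + 1 = 11
leading_zeros = num_bits - 1 = 10
binary(1711) = 11010101111

Elias gamma(1711) = '0000000000' + '11010101111' = 000000000011010101111 (21 bits)


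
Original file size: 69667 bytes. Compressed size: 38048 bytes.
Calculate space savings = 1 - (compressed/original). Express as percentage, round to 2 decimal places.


ratio = compressed/original = 38048/69667 = 0.546141
savings = 1 - ratio = 1 - 0.546141 = 0.453859
as a percentage: 0.453859 * 100 = 45.39%

Space savings = 1 - 38048/69667 = 45.39%


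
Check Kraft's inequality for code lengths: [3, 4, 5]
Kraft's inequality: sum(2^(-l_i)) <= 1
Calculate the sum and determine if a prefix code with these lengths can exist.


Sum = 2^(-3) + 2^(-4) + 2^(-5)
    = 0.125 + 0.0625 + 0.03125
    = 7/32 = 0.21875
Since 0.21875 <= 1, Kraft's inequality IS satisfied.
A prefix code with these lengths CAN exist.

Kraft sum = 0.21875. Satisfied.


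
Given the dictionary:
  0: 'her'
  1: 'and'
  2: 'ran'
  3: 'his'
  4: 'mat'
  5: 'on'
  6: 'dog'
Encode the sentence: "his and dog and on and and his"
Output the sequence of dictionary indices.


Look up each word in the dictionary:
  'his' -> 3
  'and' -> 1
  'dog' -> 6
  'and' -> 1
  'on' -> 5
  'and' -> 1
  'and' -> 1
  'his' -> 3

Encoded: [3, 1, 6, 1, 5, 1, 1, 3]


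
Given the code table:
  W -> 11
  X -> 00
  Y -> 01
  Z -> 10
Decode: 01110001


Decoding:
01 -> Y
11 -> W
00 -> X
01 -> Y


Result: YWXY


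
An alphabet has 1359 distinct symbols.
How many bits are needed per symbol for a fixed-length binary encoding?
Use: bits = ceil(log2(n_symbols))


log2(1359) = 10.4083
Bracket: 2^10 = 1024 < 1359 <= 2^11 = 2048
So ceil(log2(1359)) = 11

bits = ceil(log2(1359)) = ceil(10.4083) = 11 bits


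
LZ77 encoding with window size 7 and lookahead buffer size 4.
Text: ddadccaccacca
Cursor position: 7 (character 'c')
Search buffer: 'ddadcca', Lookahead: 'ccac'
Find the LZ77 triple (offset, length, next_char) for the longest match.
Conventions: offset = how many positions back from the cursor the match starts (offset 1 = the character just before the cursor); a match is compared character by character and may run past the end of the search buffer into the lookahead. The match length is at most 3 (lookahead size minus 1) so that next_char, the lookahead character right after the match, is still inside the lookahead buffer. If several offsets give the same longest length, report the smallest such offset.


Try each offset into the search buffer:
  offset=1 (pos 6, char 'a'): match length 0
  offset=2 (pos 5, char 'c'): match length 1
  offset=3 (pos 4, char 'c'): match length 3
  offset=4 (pos 3, char 'd'): match length 0
  offset=5 (pos 2, char 'a'): match length 0
  offset=6 (pos 1, char 'd'): match length 0
  offset=7 (pos 0, char 'd'): match length 0
Longest match has length 3 at offset 3.
next_char = character at position 7 + 3 = 10 -> 'c'

Best match: offset=3, length=3 (matching 'cca' starting at position 4)
LZ77 triple: (3, 3, 'c')


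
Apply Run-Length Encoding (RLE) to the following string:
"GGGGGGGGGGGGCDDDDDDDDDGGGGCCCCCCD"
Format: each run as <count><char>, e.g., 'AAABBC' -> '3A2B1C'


Scanning runs left to right:
  i=0: run of 'G' x 12 -> '12G'
  i=12: run of 'C' x 1 -> '1C'
  i=13: run of 'D' x 9 -> '9D'
  i=22: run of 'G' x 4 -> '4G'
  i=26: run of 'C' x 6 -> '6C'
  i=32: run of 'D' x 1 -> '1D'

RLE = 12G1C9D4G6C1D


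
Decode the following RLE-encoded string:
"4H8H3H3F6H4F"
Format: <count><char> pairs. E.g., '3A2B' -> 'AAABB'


Expanding each <count><char> pair:
  4H -> 'HHHH'
  8H -> 'HHHHHHHH'
  3H -> 'HHH'
  3F -> 'FFF'
  6H -> 'HHHHHH'
  4F -> 'FFFF'

Decoded = HHHHHHHHHHHHHHHFFFHHHHHHFFFF


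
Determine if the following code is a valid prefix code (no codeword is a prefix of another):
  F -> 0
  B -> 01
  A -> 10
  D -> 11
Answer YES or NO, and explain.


Checking each pair (does one codeword prefix another?):
  F='0' vs B='01': prefix -- VIOLATION

NO -- this is NOT a valid prefix code. F (0) is a prefix of B (01).


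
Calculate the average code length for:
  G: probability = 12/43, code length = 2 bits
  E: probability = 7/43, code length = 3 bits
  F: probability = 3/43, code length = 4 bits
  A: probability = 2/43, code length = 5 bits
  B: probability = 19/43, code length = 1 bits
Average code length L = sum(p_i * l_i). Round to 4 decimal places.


Weighted contributions p_i * l_i:
  G: (12/43) * 2 = 24/43
  E: (7/43) * 3 = 21/43
  F: (3/43) * 4 = 12/43
  A: (2/43) * 5 = 10/43
  B: (19/43) * 1 = 19/43
Sum = (24 + 21 + 12 + 10 + 19)/43 = 86/43

L = 86/43 = 2.0000 bits/symbol


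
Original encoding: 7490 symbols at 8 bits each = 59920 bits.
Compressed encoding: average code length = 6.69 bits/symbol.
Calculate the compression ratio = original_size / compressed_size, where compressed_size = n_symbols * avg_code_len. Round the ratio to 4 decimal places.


original_size = n_symbols * orig_bits = 7490 * 8 = 59920 bits
compressed_size = n_symbols * avg_code_len = 7490 * 6.69 = 50108.1 bits
ratio = original_size / compressed_size = 59920 / 50108.1 = 1.1958

Compression ratio = 1.1958


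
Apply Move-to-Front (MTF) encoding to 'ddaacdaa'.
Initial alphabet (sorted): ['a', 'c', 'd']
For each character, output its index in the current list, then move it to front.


MTF encoding:
'd': index 2 in ['a', 'c', 'd'] -> ['d', 'a', 'c']
'd': index 0 in ['d', 'a', 'c'] -> ['d', 'a', 'c']
'a': index 1 in ['d', 'a', 'c'] -> ['a', 'd', 'c']
'a': index 0 in ['a', 'd', 'c'] -> ['a', 'd', 'c']
'c': index 2 in ['a', 'd', 'c'] -> ['c', 'a', 'd']
'd': index 2 in ['c', 'a', 'd'] -> ['d', 'c', 'a']
'a': index 2 in ['d', 'c', 'a'] -> ['a', 'd', 'c']
'a': index 0 in ['a', 'd', 'c'] -> ['a', 'd', 'c']


Output: [2, 0, 1, 0, 2, 2, 2, 0]


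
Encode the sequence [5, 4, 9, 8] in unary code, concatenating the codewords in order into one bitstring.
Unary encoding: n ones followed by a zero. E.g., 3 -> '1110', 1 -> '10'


Encode each number as n ones followed by a terminating 0:
  5 -> 111110 (6 bits)
  4 -> 11110 (5 bits)
  9 -> 1111111110 (10 bits)
  8 -> 111111110 (9 bits)
Total length = 6 + 5 + 10 + 9 = 30 bits.

Unary([5, 4, 9, 8]) = 111110111101111111110111111110 (30 bits)


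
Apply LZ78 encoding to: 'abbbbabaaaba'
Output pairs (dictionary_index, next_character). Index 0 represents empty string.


LZ78 encoding steps:
Dictionary: {0: ''}
Step 1: w='' (idx 0), next='a' -> output (0, 'a'), add 'a' as idx 1
Step 2: w='' (idx 0), next='b' -> output (0, 'b'), add 'b' as idx 2
Step 3: w='b' (idx 2), next='b' -> output (2, 'b'), add 'bb' as idx 3
Step 4: w='b' (idx 2), next='a' -> output (2, 'a'), add 'ba' as idx 4
Step 5: w='ba' (idx 4), next='a' -> output (4, 'a'), add 'baa' as idx 5
Step 6: w='a' (idx 1), next='b' -> output (1, 'b'), add 'ab' as idx 6
Step 7: w='a' (idx 1), end of input -> output (1, '')


Encoded: [(0, 'a'), (0, 'b'), (2, 'b'), (2, 'a'), (4, 'a'), (1, 'b'), (1, '')]


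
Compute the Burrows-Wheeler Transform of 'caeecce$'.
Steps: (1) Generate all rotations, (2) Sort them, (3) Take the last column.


Rotations (sorted):
  0: $caeecce -> last char: e
  1: aeecce$c -> last char: c
  2: caeecce$ -> last char: $
  3: cce$caee -> last char: e
  4: ce$caeec -> last char: c
  5: e$caeecc -> last char: c
  6: ecce$cae -> last char: e
  7: eecce$ca -> last char: a


BWT = ec$eccea


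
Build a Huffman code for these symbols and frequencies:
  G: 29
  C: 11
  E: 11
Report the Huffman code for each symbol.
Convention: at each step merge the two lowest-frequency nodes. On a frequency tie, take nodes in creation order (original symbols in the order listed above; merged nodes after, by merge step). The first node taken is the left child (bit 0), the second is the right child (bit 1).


Huffman tree construction:
Step 1: Merge C(11) + E(11) = 22
Step 2: Merge (C+E)(22) + G(29) = 51
Read each symbol's code off the tree from the root (left child = 0, right child = 1).

Codes:
  G: 1 (length 1)
  C: 00 (length 2)
  E: 01 (length 2)
Average code length: 73/51 = 1.4314 bits/symbol


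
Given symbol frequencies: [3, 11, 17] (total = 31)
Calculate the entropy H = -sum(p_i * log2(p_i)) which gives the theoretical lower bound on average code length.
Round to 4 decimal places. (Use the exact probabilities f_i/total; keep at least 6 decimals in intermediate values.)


Per-symbol terms -p_i * log2(p_i) with p_i = f_i/31:
  p = 3/31 = 0.096774: log2(p) = -3.369234, -p*log2(p) = 0.326055
  p = 11/31 = 0.354839: log2(p) = -1.494765, -p*log2(p) = 0.530400
  p = 17/31 = 0.548387: log2(p) = -0.866733, -p*log2(p) = 0.475305
H = 0.326055 + 0.530400 + 0.475305 = 1.331760

H = 1.3318 bits/symbol


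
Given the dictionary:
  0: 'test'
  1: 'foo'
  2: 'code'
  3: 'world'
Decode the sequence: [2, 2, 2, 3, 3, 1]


Look up each index in the dictionary:
  2 -> 'code'
  2 -> 'code'
  2 -> 'code'
  3 -> 'world'
  3 -> 'world'
  1 -> 'foo'

Decoded: "code code code world world foo"


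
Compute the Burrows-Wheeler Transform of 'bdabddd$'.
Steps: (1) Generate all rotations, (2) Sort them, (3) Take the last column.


Rotations (sorted):
  0: $bdabddd -> last char: d
  1: abddd$bd -> last char: d
  2: bdabddd$ -> last char: $
  3: bddd$bda -> last char: a
  4: d$bdabdd -> last char: d
  5: dabddd$b -> last char: b
  6: dd$bdabd -> last char: d
  7: ddd$bdab -> last char: b


BWT = dd$adbdb


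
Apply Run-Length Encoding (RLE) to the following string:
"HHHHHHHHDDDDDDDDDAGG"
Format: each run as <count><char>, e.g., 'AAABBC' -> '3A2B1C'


Scanning runs left to right:
  i=0: run of 'H' x 8 -> '8H'
  i=8: run of 'D' x 9 -> '9D'
  i=17: run of 'A' x 1 -> '1A'
  i=18: run of 'G' x 2 -> '2G'

RLE = 8H9D1A2G


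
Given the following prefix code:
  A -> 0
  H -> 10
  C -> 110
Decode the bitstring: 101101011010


Decoding step by step:
Bits 10 -> H
Bits 110 -> C
Bits 10 -> H
Bits 110 -> C
Bits 10 -> H


Decoded message: HCHCH


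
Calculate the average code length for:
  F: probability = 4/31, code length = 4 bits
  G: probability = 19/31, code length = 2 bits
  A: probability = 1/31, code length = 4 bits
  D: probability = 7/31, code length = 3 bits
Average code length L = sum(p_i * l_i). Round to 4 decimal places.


Weighted contributions p_i * l_i:
  F: (4/31) * 4 = 16/31
  G: (19/31) * 2 = 38/31
  A: (1/31) * 4 = 4/31
  D: (7/31) * 3 = 21/31
Sum = (16 + 38 + 4 + 21)/31 = 79/31

L = 79/31 = 2.5484 bits/symbol


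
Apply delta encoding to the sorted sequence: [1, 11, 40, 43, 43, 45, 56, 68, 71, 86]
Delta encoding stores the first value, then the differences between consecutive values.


First value: 1
Deltas:
  11 - 1 = 10
  40 - 11 = 29
  43 - 40 = 3
  43 - 43 = 0
  45 - 43 = 2
  56 - 45 = 11
  68 - 56 = 12
  71 - 68 = 3
  86 - 71 = 15


Delta encoded: [1, 10, 29, 3, 0, 2, 11, 12, 3, 15]


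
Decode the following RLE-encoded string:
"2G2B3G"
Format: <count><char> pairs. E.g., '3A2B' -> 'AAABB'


Expanding each <count><char> pair:
  2G -> 'GG'
  2B -> 'BB'
  3G -> 'GGG'

Decoded = GGBBGGG


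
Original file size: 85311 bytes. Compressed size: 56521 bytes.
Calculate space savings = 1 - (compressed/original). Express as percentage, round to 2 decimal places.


ratio = compressed/original = 56521/85311 = 0.662529
savings = 1 - ratio = 1 - 0.662529 = 0.337471
as a percentage: 0.337471 * 100 = 33.75%

Space savings = 1 - 56521/85311 = 33.75%


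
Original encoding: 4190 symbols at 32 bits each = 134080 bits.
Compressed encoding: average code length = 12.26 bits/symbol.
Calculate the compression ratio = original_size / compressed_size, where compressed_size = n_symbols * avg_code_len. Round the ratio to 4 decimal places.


original_size = n_symbols * orig_bits = 4190 * 32 = 134080 bits
compressed_size = n_symbols * avg_code_len = 4190 * 12.26 = 51369.4 bits
ratio = original_size / compressed_size = 134080 / 51369.4 = 2.6101

Compression ratio = 2.6101


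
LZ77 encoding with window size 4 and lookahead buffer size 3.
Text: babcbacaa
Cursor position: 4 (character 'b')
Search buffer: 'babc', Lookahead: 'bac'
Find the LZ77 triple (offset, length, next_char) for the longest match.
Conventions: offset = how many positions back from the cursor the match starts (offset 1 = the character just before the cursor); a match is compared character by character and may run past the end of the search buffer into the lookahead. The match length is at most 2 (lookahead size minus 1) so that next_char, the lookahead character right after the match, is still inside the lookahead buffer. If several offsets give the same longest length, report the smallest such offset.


Try each offset into the search buffer:
  offset=1 (pos 3, char 'c'): match length 0
  offset=2 (pos 2, char 'b'): match length 1
  offset=3 (pos 1, char 'a'): match length 0
  offset=4 (pos 0, char 'b'): match length 2
Longest match has length 2 at offset 4.
next_char = character at position 4 + 2 = 6 -> 'c'

Best match: offset=4, length=2 (matching 'ba' starting at position 0)
LZ77 triple: (4, 2, 'c')


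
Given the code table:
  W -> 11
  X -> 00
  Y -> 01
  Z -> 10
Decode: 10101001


Decoding:
10 -> Z
10 -> Z
10 -> Z
01 -> Y


Result: ZZZY


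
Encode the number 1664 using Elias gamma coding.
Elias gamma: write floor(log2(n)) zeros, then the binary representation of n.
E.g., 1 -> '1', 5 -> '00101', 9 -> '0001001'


num_bits = floor(log2(1664)) + 1 = 11
leading_zeros = num_bits - 1 = 10
binary(1664) = 11010000000

Elias gamma(1664) = '0000000000' + '11010000000' = 000000000011010000000 (21 bits)


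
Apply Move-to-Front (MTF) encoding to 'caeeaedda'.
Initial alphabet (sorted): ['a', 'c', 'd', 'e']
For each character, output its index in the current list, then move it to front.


MTF encoding:
'c': index 1 in ['a', 'c', 'd', 'e'] -> ['c', 'a', 'd', 'e']
'a': index 1 in ['c', 'a', 'd', 'e'] -> ['a', 'c', 'd', 'e']
'e': index 3 in ['a', 'c', 'd', 'e'] -> ['e', 'a', 'c', 'd']
'e': index 0 in ['e', 'a', 'c', 'd'] -> ['e', 'a', 'c', 'd']
'a': index 1 in ['e', 'a', 'c', 'd'] -> ['a', 'e', 'c', 'd']
'e': index 1 in ['a', 'e', 'c', 'd'] -> ['e', 'a', 'c', 'd']
'd': index 3 in ['e', 'a', 'c', 'd'] -> ['d', 'e', 'a', 'c']
'd': index 0 in ['d', 'e', 'a', 'c'] -> ['d', 'e', 'a', 'c']
'a': index 2 in ['d', 'e', 'a', 'c'] -> ['a', 'd', 'e', 'c']


Output: [1, 1, 3, 0, 1, 1, 3, 0, 2]


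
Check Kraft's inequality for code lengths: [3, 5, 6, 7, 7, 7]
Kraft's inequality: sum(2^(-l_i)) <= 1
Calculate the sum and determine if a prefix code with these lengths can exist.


Sum = 2^(-3) + 2^(-5) + 2^(-6) + 2^(-7) + 2^(-7) + 2^(-7)
    = 0.125 + 0.03125 + 0.015625 + 0.0078125 + 0.0078125 + 0.0078125
    = 25/128 = 0.1953125
Since 0.1953125 <= 1, Kraft's inequality IS satisfied.
A prefix code with these lengths CAN exist.

Kraft sum = 0.1953125. Satisfied.


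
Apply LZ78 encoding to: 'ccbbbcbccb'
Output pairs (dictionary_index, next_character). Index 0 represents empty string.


LZ78 encoding steps:
Dictionary: {0: ''}
Step 1: w='' (idx 0), next='c' -> output (0, 'c'), add 'c' as idx 1
Step 2: w='c' (idx 1), next='b' -> output (1, 'b'), add 'cb' as idx 2
Step 3: w='' (idx 0), next='b' -> output (0, 'b'), add 'b' as idx 3
Step 4: w='b' (idx 3), next='c' -> output (3, 'c'), add 'bc' as idx 4
Step 5: w='bc' (idx 4), next='c' -> output (4, 'c'), add 'bcc' as idx 5
Step 6: w='b' (idx 3), end of input -> output (3, '')


Encoded: [(0, 'c'), (1, 'b'), (0, 'b'), (3, 'c'), (4, 'c'), (3, '')]


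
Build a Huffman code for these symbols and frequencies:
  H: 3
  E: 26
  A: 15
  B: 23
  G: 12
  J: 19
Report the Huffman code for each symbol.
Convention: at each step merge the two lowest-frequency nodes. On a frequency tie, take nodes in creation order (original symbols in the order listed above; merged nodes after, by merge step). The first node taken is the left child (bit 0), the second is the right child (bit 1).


Huffman tree construction:
Step 1: Merge H(3) + G(12) = 15
Step 2: Merge A(15) + (H+G)(15) = 30
Step 3: Merge J(19) + B(23) = 42
Step 4: Merge E(26) + (A+(H+G))(30) = 56
Step 5: Merge (J+B)(42) + (E+(A+(H+G)))(56) = 98
Read each symbol's code off the tree from the root (left child = 0, right child = 1).

Codes:
  H: 1110 (length 4)
  E: 10 (length 2)
  A: 110 (length 3)
  B: 01 (length 2)
  G: 1111 (length 4)
  J: 00 (length 2)
Average code length: 241/98 = 2.4592 bits/symbol


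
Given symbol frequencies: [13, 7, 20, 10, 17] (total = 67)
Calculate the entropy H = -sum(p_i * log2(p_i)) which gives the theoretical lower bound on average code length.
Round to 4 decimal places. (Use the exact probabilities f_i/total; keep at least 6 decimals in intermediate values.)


Per-symbol terms -p_i * log2(p_i) with p_i = f_i/67:
  p = 13/67 = 0.194030: log2(p) = -2.365649, -p*log2(p) = 0.459007
  p = 7/67 = 0.104478: log2(p) = -3.258734, -p*log2(p) = 0.340465
  p = 20/67 = 0.298507: log2(p) = -1.744161, -p*log2(p) = 0.520645
  p = 10/67 = 0.149254: log2(p) = -2.744161, -p*log2(p) = 0.409576
  p = 17/67 = 0.253731: log2(p) = -1.978626, -p*log2(p) = 0.502040
H = 0.459007 + 0.340465 + 0.520645 + 0.409576 + 0.502040 = 2.231733

H = 2.2317 bits/symbol


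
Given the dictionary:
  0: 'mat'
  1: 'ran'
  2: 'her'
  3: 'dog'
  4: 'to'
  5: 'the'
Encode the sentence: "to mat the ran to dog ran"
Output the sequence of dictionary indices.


Look up each word in the dictionary:
  'to' -> 4
  'mat' -> 0
  'the' -> 5
  'ran' -> 1
  'to' -> 4
  'dog' -> 3
  'ran' -> 1

Encoded: [4, 0, 5, 1, 4, 3, 1]


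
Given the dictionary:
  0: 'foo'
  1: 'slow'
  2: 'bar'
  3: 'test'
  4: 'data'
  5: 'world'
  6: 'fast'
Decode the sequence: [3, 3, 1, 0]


Look up each index in the dictionary:
  3 -> 'test'
  3 -> 'test'
  1 -> 'slow'
  0 -> 'foo'

Decoded: "test test slow foo"


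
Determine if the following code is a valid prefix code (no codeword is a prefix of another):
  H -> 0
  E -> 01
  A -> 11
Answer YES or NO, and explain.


Checking each pair (does one codeword prefix another?):
  H='0' vs E='01': prefix -- VIOLATION

NO -- this is NOT a valid prefix code. H (0) is a prefix of E (01).


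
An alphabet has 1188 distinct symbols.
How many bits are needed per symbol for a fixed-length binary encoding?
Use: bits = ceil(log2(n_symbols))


log2(1188) = 10.2143
Bracket: 2^10 = 1024 < 1188 <= 2^11 = 2048
So ceil(log2(1188)) = 11

bits = ceil(log2(1188)) = ceil(10.2143) = 11 bits


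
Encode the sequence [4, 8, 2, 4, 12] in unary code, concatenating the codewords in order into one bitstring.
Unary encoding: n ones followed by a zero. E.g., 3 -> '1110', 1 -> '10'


Encode each number as n ones followed by a terminating 0:
  4 -> 11110 (5 bits)
  8 -> 111111110 (9 bits)
  2 -> 110 (3 bits)
  4 -> 11110 (5 bits)
  12 -> 1111111111110 (13 bits)
Total length = 5 + 9 + 3 + 5 + 13 = 35 bits.

Unary([4, 8, 2, 4, 12]) = 11110111111110110111101111111111110 (35 bits)


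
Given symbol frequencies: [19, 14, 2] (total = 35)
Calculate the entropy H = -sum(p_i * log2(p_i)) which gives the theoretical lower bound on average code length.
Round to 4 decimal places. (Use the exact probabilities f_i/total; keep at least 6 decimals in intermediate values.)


Per-symbol terms -p_i * log2(p_i) with p_i = f_i/35:
  p = 19/35 = 0.542857: log2(p) = -0.881356, -p*log2(p) = 0.478450
  p = 14/35 = 0.400000: log2(p) = -1.321928, -p*log2(p) = 0.528771
  p = 2/35 = 0.057143: log2(p) = -4.129283, -p*log2(p) = 0.235959
H = 0.478450 + 0.528771 + 0.235959 = 1.243180

H = 1.2432 bits/symbol


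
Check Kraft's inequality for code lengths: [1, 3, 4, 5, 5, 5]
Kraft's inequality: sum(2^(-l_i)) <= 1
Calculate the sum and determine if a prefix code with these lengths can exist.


Sum = 2^(-1) + 2^(-3) + 2^(-4) + 2^(-5) + 2^(-5) + 2^(-5)
    = 0.5 + 0.125 + 0.0625 + 0.03125 + 0.03125 + 0.03125
    = 25/32 = 0.78125
Since 0.78125 <= 1, Kraft's inequality IS satisfied.
A prefix code with these lengths CAN exist.

Kraft sum = 0.78125. Satisfied.


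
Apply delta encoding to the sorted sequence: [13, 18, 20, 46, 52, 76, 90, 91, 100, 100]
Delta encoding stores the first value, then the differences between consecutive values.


First value: 13
Deltas:
  18 - 13 = 5
  20 - 18 = 2
  46 - 20 = 26
  52 - 46 = 6
  76 - 52 = 24
  90 - 76 = 14
  91 - 90 = 1
  100 - 91 = 9
  100 - 100 = 0


Delta encoded: [13, 5, 2, 26, 6, 24, 14, 1, 9, 0]


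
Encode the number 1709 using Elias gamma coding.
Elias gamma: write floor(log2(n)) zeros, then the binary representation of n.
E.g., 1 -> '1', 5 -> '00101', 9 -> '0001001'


num_bits = floor(log2(1709)) + 1 = 11
leading_zeros = num_bits - 1 = 10
binary(1709) = 11010101101

Elias gamma(1709) = '0000000000' + '11010101101' = 000000000011010101101 (21 bits)


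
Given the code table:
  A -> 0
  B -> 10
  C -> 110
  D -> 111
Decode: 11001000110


Decoding:
110 -> C
0 -> A
10 -> B
0 -> A
0 -> A
110 -> C


Result: CABAAC


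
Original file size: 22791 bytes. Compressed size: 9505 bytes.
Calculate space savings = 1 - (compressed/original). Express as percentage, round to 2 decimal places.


ratio = compressed/original = 9505/22791 = 0.417051
savings = 1 - ratio = 1 - 0.417051 = 0.582949
as a percentage: 0.582949 * 100 = 58.29%

Space savings = 1 - 9505/22791 = 58.29%


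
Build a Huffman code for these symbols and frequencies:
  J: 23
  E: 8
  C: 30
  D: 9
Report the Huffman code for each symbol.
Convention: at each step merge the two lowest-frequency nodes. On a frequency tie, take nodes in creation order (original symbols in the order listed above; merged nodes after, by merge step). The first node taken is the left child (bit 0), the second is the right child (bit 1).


Huffman tree construction:
Step 1: Merge E(8) + D(9) = 17
Step 2: Merge (E+D)(17) + J(23) = 40
Step 3: Merge C(30) + ((E+D)+J)(40) = 70
Read each symbol's code off the tree from the root (left child = 0, right child = 1).

Codes:
  J: 11 (length 2)
  E: 100 (length 3)
  C: 0 (length 1)
  D: 101 (length 3)
Average code length: 127/70 = 1.8143 bits/symbol


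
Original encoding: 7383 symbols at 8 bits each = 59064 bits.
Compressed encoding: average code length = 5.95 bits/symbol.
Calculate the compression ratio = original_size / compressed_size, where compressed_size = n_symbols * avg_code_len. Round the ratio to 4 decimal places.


original_size = n_symbols * orig_bits = 7383 * 8 = 59064 bits
compressed_size = n_symbols * avg_code_len = 7383 * 5.95 = 43928.85 bits
ratio = original_size / compressed_size = 59064 / 43928.85 = 1.3445

Compression ratio = 1.3445


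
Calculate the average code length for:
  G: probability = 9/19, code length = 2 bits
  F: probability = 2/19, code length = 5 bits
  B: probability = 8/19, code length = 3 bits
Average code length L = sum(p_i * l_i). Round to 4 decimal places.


Weighted contributions p_i * l_i:
  G: (9/19) * 2 = 18/19
  F: (2/19) * 5 = 10/19
  B: (8/19) * 3 = 24/19
Sum = (18 + 10 + 24)/19 = 52/19

L = 52/19 = 2.7368 bits/symbol


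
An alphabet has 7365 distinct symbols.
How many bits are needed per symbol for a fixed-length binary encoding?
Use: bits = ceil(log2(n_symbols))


log2(7365) = 12.8465
Bracket: 2^12 = 4096 < 7365 <= 2^13 = 8192
So ceil(log2(7365)) = 13

bits = ceil(log2(7365)) = ceil(12.8465) = 13 bits


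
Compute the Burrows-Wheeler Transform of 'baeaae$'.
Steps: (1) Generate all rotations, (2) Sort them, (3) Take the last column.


Rotations (sorted):
  0: $baeaae -> last char: e
  1: aae$bae -> last char: e
  2: ae$baea -> last char: a
  3: aeaae$b -> last char: b
  4: baeaae$ -> last char: $
  5: e$baeaa -> last char: a
  6: eaae$ba -> last char: a


BWT = eeab$aa


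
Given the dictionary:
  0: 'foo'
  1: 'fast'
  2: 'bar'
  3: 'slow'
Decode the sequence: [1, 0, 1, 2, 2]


Look up each index in the dictionary:
  1 -> 'fast'
  0 -> 'foo'
  1 -> 'fast'
  2 -> 'bar'
  2 -> 'bar'

Decoded: "fast foo fast bar bar"


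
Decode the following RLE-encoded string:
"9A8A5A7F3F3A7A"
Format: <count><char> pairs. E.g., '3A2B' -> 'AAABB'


Expanding each <count><char> pair:
  9A -> 'AAAAAAAAA'
  8A -> 'AAAAAAAA'
  5A -> 'AAAAA'
  7F -> 'FFFFFFF'
  3F -> 'FFF'
  3A -> 'AAA'
  7A -> 'AAAAAAA'

Decoded = AAAAAAAAAAAAAAAAAAAAAAFFFFFFFFFFAAAAAAAAAA


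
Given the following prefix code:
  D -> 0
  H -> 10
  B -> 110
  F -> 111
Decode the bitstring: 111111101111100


Decoding step by step:
Bits 111 -> F
Bits 111 -> F
Bits 10 -> H
Bits 111 -> F
Bits 110 -> B
Bits 0 -> D


Decoded message: FFHFBD


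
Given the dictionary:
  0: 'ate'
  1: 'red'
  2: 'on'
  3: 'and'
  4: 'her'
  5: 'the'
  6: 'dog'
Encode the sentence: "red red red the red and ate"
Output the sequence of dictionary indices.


Look up each word in the dictionary:
  'red' -> 1
  'red' -> 1
  'red' -> 1
  'the' -> 5
  'red' -> 1
  'and' -> 3
  'ate' -> 0

Encoded: [1, 1, 1, 5, 1, 3, 0]


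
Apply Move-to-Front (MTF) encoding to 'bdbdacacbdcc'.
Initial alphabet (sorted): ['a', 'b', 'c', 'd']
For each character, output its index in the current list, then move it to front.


MTF encoding:
'b': index 1 in ['a', 'b', 'c', 'd'] -> ['b', 'a', 'c', 'd']
'd': index 3 in ['b', 'a', 'c', 'd'] -> ['d', 'b', 'a', 'c']
'b': index 1 in ['d', 'b', 'a', 'c'] -> ['b', 'd', 'a', 'c']
'd': index 1 in ['b', 'd', 'a', 'c'] -> ['d', 'b', 'a', 'c']
'a': index 2 in ['d', 'b', 'a', 'c'] -> ['a', 'd', 'b', 'c']
'c': index 3 in ['a', 'd', 'b', 'c'] -> ['c', 'a', 'd', 'b']
'a': index 1 in ['c', 'a', 'd', 'b'] -> ['a', 'c', 'd', 'b']
'c': index 1 in ['a', 'c', 'd', 'b'] -> ['c', 'a', 'd', 'b']
'b': index 3 in ['c', 'a', 'd', 'b'] -> ['b', 'c', 'a', 'd']
'd': index 3 in ['b', 'c', 'a', 'd'] -> ['d', 'b', 'c', 'a']
'c': index 2 in ['d', 'b', 'c', 'a'] -> ['c', 'd', 'b', 'a']
'c': index 0 in ['c', 'd', 'b', 'a'] -> ['c', 'd', 'b', 'a']


Output: [1, 3, 1, 1, 2, 3, 1, 1, 3, 3, 2, 0]


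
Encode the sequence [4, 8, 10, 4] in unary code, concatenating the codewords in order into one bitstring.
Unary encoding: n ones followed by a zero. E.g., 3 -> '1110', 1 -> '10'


Encode each number as n ones followed by a terminating 0:
  4 -> 11110 (5 bits)
  8 -> 111111110 (9 bits)
  10 -> 11111111110 (11 bits)
  4 -> 11110 (5 bits)
Total length = 5 + 9 + 11 + 5 = 30 bits.

Unary([4, 8, 10, 4]) = 111101111111101111111111011110 (30 bits)


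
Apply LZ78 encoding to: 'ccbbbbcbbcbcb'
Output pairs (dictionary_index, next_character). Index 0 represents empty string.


LZ78 encoding steps:
Dictionary: {0: ''}
Step 1: w='' (idx 0), next='c' -> output (0, 'c'), add 'c' as idx 1
Step 2: w='c' (idx 1), next='b' -> output (1, 'b'), add 'cb' as idx 2
Step 3: w='' (idx 0), next='b' -> output (0, 'b'), add 'b' as idx 3
Step 4: w='b' (idx 3), next='b' -> output (3, 'b'), add 'bb' as idx 4
Step 5: w='cb' (idx 2), next='b' -> output (2, 'b'), add 'cbb' as idx 5
Step 6: w='cb' (idx 2), next='c' -> output (2, 'c'), add 'cbc' as idx 6
Step 7: w='b' (idx 3), end of input -> output (3, '')


Encoded: [(0, 'c'), (1, 'b'), (0, 'b'), (3, 'b'), (2, 'b'), (2, 'c'), (3, '')]


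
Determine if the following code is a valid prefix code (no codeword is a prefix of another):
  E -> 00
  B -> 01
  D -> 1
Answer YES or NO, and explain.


Checking each pair (does one codeword prefix another?):
  E='00' vs B='01': no prefix
  E='00' vs D='1': no prefix
  B='01' vs E='00': no prefix
  B='01' vs D='1': no prefix
  D='1' vs E='00': no prefix
  D='1' vs B='01': no prefix
No violation found over all pairs.

YES -- this is a valid prefix code. No codeword is a prefix of any other codeword.


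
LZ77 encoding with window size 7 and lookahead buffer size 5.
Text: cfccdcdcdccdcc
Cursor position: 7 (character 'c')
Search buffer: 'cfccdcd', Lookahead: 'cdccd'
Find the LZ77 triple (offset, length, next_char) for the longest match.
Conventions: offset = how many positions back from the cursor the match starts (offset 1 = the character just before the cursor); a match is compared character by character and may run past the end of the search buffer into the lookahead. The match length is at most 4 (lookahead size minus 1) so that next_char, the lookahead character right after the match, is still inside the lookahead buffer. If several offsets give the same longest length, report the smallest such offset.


Try each offset into the search buffer:
  offset=1 (pos 6, char 'd'): match length 0
  offset=2 (pos 5, char 'c'): match length 3
  offset=3 (pos 4, char 'd'): match length 0
  offset=4 (pos 3, char 'c'): match length 3
  offset=5 (pos 2, char 'c'): match length 1
  offset=6 (pos 1, char 'f'): match length 0
  offset=7 (pos 0, char 'c'): match length 1
Longest match has length 3, found at offsets 2, 4; take the smallest, offset 2.
next_char = character at position 7 + 3 = 10 -> 'c'

Best match: offset=2, length=3 (matching 'cdc' starting at position 5)
LZ77 triple: (2, 3, 'c')


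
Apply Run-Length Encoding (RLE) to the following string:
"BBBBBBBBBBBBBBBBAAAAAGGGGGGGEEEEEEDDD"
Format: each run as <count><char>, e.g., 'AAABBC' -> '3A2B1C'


Scanning runs left to right:
  i=0: run of 'B' x 16 -> '16B'
  i=16: run of 'A' x 5 -> '5A'
  i=21: run of 'G' x 7 -> '7G'
  i=28: run of 'E' x 6 -> '6E'
  i=34: run of 'D' x 3 -> '3D'

RLE = 16B5A7G6E3D


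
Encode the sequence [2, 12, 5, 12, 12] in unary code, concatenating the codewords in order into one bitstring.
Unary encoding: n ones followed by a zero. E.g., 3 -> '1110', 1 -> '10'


Encode each number as n ones followed by a terminating 0:
  2 -> 110 (3 bits)
  12 -> 1111111111110 (13 bits)
  5 -> 111110 (6 bits)
  12 -> 1111111111110 (13 bits)
  12 -> 1111111111110 (13 bits)
Total length = 3 + 13 + 6 + 13 + 13 = 48 bits.

Unary([2, 12, 5, 12, 12]) = 110111111111111011111011111111111101111111111110 (48 bits)


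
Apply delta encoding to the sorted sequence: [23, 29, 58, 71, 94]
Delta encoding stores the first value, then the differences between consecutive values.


First value: 23
Deltas:
  29 - 23 = 6
  58 - 29 = 29
  71 - 58 = 13
  94 - 71 = 23


Delta encoded: [23, 6, 29, 13, 23]


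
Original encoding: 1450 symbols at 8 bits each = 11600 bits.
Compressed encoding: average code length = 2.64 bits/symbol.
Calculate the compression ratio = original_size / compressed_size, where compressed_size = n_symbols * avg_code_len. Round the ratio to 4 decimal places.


original_size = n_symbols * orig_bits = 1450 * 8 = 11600 bits
compressed_size = n_symbols * avg_code_len = 1450 * 2.64 = 3828.0 bits
ratio = original_size / compressed_size = 11600 / 3828.0 = 3.0303

Compression ratio = 3.0303


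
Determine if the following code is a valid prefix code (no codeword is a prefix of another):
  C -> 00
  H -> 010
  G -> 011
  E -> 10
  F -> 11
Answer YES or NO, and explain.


Checking each pair (does one codeword prefix another?):
  C='00' vs H='010': no prefix
  C='00' vs G='011': no prefix
  C='00' vs E='10': no prefix
  C='00' vs F='11': no prefix
  H='010' vs C='00': no prefix
  H='010' vs G='011': no prefix
  H='010' vs E='10': no prefix
  H='010' vs F='11': no prefix
  G='011' vs C='00': no prefix
  G='011' vs H='010': no prefix
  G='011' vs E='10': no prefix
  G='011' vs F='11': no prefix
  E='10' vs C='00': no prefix
  E='10' vs H='010': no prefix
  E='10' vs G='011': no prefix
  E='10' vs F='11': no prefix
  F='11' vs C='00': no prefix
  F='11' vs H='010': no prefix
  F='11' vs G='011': no prefix
  F='11' vs E='10': no prefix
No violation found over all pairs.

YES -- this is a valid prefix code. No codeword is a prefix of any other codeword.


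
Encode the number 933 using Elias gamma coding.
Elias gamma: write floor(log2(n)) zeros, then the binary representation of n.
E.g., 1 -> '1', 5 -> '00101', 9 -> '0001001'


num_bits = floor(log2(933)) + 1 = 10
leading_zeros = num_bits - 1 = 9
binary(933) = 1110100101

Elias gamma(933) = '000000000' + '1110100101' = 0000000001110100101 (19 bits)


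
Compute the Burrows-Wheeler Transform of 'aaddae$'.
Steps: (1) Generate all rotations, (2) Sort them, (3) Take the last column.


Rotations (sorted):
  0: $aaddae -> last char: e
  1: aaddae$ -> last char: $
  2: addae$a -> last char: a
  3: ae$aadd -> last char: d
  4: dae$aad -> last char: d
  5: ddae$aa -> last char: a
  6: e$aadda -> last char: a


BWT = e$addaa
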